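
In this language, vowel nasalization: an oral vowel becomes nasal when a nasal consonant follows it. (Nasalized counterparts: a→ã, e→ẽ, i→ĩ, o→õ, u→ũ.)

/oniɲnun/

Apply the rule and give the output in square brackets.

[õnĩɲnũn]

/o/ before nasal /n/ → [õ]
/i/ before nasal /ɲ/ → [ĩ]
/u/ before nasal /n/ → [ũ]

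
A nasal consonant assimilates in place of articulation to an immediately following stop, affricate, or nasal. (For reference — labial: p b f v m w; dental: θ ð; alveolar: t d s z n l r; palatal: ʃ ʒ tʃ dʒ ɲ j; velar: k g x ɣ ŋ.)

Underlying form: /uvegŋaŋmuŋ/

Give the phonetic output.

[uvegŋammuŋ]

/ŋ/ before /m/ (labial) → [m]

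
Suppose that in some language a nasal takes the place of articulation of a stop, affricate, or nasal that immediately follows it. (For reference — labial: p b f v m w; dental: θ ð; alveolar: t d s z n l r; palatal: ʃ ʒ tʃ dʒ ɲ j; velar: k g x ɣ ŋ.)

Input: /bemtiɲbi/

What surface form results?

[bentimbi]

/m/ before /t/ (alveolar) → [n]
/ɲ/ before /b/ (labial) → [m]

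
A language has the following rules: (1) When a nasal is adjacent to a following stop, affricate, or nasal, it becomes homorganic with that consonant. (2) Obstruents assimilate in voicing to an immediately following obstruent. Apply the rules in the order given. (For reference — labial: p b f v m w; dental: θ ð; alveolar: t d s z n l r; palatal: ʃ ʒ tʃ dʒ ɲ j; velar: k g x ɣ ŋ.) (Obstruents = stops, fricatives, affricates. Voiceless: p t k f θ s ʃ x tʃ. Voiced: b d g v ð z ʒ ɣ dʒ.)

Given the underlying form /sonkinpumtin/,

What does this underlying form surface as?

Rule 1: /n/ before /k/ (velar) → [ŋ]
Rule 1: /n/ before /p/ (labial) → [m]
Rule 1: /m/ before /t/ (alveolar) → [n]
After rule 1: soŋkimpuntin
Rule 2: no segment meets the rule's conditions; no change.

[soŋkimpuntin]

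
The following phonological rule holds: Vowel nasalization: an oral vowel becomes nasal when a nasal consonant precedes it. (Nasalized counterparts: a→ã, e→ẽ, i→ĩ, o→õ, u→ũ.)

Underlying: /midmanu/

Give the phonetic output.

/i/ after nasal /m/ → [ĩ]
/a/ after nasal /m/ → [ã]
/u/ after nasal /n/ → [ũ]

[mĩdmãnũ]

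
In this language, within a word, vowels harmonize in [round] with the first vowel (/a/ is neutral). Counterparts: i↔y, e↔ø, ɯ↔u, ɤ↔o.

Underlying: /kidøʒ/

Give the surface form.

/ø/ harmonizes with /i/ ([-round]) → [e]

[kideʒ]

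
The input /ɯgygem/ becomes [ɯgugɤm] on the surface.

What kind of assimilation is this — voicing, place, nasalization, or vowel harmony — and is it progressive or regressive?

/y/→[u] /e/→[ɤ].
Vowels agree with the first vowel, so the harmony is progressive.

vowel harmony, progressive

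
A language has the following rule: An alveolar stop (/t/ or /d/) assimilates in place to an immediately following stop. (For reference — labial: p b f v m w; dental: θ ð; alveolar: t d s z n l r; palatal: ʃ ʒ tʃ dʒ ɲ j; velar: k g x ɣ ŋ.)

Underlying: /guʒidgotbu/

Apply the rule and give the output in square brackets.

/d/ before /g/ (velar) → [g]
/t/ before /b/ (labial) → [p]

[guʒiggopbu]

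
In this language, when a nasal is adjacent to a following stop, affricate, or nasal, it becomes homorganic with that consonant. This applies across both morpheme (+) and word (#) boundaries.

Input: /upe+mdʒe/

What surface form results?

[upe+ɲdʒe]

/m/ before /dʒ/ (palatal) → [ɲ]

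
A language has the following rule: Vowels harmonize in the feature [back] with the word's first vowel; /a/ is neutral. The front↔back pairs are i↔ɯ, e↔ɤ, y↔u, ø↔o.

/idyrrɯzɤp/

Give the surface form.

/ɯ/ harmonizes with /i/ ([-back]) → [i]
/ɤ/ harmonizes with /i/ ([-back]) → [e]

[idyrrizep]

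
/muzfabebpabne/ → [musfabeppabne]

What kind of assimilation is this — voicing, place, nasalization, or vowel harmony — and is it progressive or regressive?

/z/→[s] /b/→[p].
Each target copies a feature from the following segment, so the direction is regressive.

voicing assimilation, regressive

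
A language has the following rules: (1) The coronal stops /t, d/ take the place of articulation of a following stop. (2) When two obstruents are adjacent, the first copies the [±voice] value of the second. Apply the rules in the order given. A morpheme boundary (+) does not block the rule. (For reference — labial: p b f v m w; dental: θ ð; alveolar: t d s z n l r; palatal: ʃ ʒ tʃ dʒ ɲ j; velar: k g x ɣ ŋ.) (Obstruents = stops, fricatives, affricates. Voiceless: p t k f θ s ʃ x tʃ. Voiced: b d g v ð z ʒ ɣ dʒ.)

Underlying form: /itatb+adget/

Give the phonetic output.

[itabb+agget]

Rule 1: /t/ before /b/ (labial) → [p]
Rule 1: /d/ before /g/ (velar) → [g]
After rule 1: itapb+agget
Rule 2: /p/ before /b/ (voiced) → [b]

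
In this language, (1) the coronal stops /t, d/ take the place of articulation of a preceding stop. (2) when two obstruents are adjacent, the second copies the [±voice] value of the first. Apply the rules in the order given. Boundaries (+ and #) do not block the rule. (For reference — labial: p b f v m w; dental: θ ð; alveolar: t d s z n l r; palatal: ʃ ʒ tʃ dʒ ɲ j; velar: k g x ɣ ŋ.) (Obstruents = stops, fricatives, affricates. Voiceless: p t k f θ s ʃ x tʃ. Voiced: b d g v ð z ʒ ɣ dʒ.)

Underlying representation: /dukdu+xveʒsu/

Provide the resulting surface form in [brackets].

[dukku+xfeʒzu]

Rule 1: /d/ after /k/ (velar) → [g]
After rule 1: dukgu+xveʒsu
Rule 2: /g/ after /k/ (voiceless) → [k]
Rule 2: /v/ after /x/ (voiceless) → [f]
Rule 2: /s/ after /ʒ/ (voiced) → [z]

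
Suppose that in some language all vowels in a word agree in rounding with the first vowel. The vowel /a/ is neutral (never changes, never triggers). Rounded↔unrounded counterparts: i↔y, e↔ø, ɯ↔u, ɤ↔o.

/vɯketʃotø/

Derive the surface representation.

[vɯketʃɤte]

/o/ harmonizes with /ɯ/ ([-round]) → [ɤ]
/ø/ harmonizes with /ɯ/ ([-round]) → [e]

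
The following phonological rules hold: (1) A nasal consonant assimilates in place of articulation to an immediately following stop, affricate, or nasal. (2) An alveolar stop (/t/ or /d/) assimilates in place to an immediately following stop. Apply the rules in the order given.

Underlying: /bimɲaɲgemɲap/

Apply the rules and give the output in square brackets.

[biɲɲaŋgeɲɲap]

Rule 1: /m/ before /ɲ/ (palatal) → [ɲ]
Rule 1: /ɲ/ before /g/ (velar) → [ŋ]
Rule 1: /m/ before /ɲ/ (palatal) → [ɲ]
After rule 1: biɲɲaŋgeɲɲap
Rule 2: no segment meets the rule's conditions; no change.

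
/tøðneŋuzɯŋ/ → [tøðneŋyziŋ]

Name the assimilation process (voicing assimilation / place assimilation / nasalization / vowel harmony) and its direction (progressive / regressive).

/u/→[y] /ɯ/→[i].
Vowels agree with the first vowel, so the harmony is progressive.

vowel harmony, progressive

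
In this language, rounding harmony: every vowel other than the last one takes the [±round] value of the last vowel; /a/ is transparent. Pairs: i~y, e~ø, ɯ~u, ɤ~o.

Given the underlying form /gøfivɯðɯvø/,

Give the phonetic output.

[gøfyvuðuvø]

/i/ harmonizes with /ø/ ([+round]) → [y]
/ɯ/ harmonizes with /ø/ ([+round]) → [u]
/ɯ/ harmonizes with /ø/ ([+round]) → [u]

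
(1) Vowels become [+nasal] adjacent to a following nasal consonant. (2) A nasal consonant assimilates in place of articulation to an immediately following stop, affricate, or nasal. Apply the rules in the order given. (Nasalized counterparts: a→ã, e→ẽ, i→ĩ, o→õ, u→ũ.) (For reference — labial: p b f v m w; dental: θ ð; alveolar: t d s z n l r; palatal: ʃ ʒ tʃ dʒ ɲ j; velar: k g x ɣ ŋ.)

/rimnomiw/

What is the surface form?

[rĩnnõmiw]

Rule 1: /i/ before nasal /m/ → [ĩ]
Rule 1: /o/ before nasal /m/ → [õ]
After rule 1: rĩmnõmiw
Rule 2: /m/ before /n/ (alveolar) → [n]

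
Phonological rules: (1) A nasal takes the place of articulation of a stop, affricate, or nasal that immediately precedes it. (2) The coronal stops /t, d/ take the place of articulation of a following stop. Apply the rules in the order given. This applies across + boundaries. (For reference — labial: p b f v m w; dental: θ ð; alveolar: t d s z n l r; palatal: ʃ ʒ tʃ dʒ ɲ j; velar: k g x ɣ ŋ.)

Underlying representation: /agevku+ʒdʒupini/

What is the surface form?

Rule 1: no segment meets the rule's conditions; no change.
After rule 1: agevku+ʒdʒupini
Rule 2: no segment meets the rule's conditions; no change.

[agevku+ʒdʒupini]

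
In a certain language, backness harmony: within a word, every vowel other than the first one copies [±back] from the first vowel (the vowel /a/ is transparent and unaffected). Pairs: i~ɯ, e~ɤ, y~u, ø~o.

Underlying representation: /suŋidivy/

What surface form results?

/i/ harmonizes with /u/ ([+back]) → [ɯ]
/i/ harmonizes with /u/ ([+back]) → [ɯ]
/y/ harmonizes with /u/ ([+back]) → [u]

[suŋɯdɯvu]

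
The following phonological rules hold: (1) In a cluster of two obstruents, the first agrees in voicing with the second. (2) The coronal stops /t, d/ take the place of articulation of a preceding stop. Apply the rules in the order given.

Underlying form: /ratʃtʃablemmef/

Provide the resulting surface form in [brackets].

Rule 1: no segment meets the rule's conditions; no change.
After rule 1: ratʃtʃablemmef
Rule 2: no segment meets the rule's conditions; no change.

[ratʃtʃablemmef]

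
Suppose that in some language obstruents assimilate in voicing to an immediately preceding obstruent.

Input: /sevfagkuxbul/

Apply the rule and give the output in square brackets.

[sevvagguxpul]

/f/ after /v/ (voiced) → [v]
/k/ after /g/ (voiced) → [g]
/b/ after /x/ (voiceless) → [p]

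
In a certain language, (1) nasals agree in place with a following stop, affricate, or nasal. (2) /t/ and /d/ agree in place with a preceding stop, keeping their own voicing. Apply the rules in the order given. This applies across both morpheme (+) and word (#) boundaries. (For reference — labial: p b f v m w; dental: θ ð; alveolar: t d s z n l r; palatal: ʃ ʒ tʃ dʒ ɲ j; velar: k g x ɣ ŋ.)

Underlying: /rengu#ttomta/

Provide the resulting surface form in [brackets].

[reŋgu#ttonta]

Rule 1: /n/ before /g/ (velar) → [ŋ]
Rule 1: /m/ before /t/ (alveolar) → [n]
After rule 1: reŋgu#ttonta
Rule 2: no segment meets the rule's conditions; no change.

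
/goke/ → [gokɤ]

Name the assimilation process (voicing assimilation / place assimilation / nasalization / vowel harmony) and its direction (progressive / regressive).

/e/→[ɤ].
Vowels agree with the first vowel, so the harmony is progressive.

vowel harmony, progressive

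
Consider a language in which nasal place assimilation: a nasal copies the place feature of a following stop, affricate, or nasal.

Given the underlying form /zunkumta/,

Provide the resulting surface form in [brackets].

[zuŋkunta]

/n/ before /k/ (velar) → [ŋ]
/m/ before /t/ (alveolar) → [n]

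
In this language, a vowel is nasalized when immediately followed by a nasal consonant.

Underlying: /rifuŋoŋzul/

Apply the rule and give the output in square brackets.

[rifũŋõŋzul]

/u/ before nasal /ŋ/ → [ũ]
/o/ before nasal /ŋ/ → [õ]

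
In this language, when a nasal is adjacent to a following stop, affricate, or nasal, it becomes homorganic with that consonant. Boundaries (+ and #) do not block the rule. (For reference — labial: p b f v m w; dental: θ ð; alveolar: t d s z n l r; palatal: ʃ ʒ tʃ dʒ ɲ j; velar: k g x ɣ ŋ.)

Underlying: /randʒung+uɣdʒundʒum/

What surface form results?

/n/ before /dʒ/ (palatal) → [ɲ]
/n/ before /g/ (velar) → [ŋ]
/n/ before /dʒ/ (palatal) → [ɲ]

[raɲdʒuŋg+uɣdʒuɲdʒum]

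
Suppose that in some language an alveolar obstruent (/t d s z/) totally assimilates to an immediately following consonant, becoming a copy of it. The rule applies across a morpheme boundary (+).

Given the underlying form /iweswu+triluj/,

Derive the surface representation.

/s/ before /w/ → [w] (total assimilation)
/t/ before /r/ → [r] (total assimilation)

[iwewwu+rriluj]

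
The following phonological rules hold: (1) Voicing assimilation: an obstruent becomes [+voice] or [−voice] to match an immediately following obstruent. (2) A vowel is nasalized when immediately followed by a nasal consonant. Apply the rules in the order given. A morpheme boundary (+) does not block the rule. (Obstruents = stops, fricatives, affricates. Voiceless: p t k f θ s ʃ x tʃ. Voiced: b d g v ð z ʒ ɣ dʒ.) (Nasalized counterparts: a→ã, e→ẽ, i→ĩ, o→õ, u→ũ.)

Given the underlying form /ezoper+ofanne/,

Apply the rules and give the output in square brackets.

[ezoper+ofãnne]

Rule 1: no segment meets the rule's conditions; no change.
After rule 1: ezoper+ofanne
Rule 2: /a/ before nasal /n/ → [ã]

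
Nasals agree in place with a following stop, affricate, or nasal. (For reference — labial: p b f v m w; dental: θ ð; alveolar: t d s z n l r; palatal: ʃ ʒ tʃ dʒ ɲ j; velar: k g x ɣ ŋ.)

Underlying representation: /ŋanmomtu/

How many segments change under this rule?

2

/n/ before /m/ (labial) → [m]
/m/ before /t/ (alveolar) → [n]
2 segments change.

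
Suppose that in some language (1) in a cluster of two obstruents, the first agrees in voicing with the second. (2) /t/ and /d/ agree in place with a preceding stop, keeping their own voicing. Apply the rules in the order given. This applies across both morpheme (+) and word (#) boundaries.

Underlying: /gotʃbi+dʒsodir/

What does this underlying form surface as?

Rule 1: /tʃ/ before /b/ (voiced) → [dʒ]
Rule 1: /dʒ/ before /s/ (voiceless) → [tʃ]
After rule 1: godʒbi+tʃsodir
Rule 2: no segment meets the rule's conditions; no change.

[godʒbi+tʃsodir]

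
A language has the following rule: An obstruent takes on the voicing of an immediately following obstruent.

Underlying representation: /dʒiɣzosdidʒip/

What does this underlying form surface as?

[dʒiɣzozdidʒip]

/s/ before /d/ (voiced) → [z]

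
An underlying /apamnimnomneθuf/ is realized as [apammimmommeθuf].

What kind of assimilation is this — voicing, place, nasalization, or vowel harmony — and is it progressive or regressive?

/n/→[m] /n/→[m] /n/→[m].
Each target copies a feature from the preceding segment, so the direction is progressive.

place assimilation, progressive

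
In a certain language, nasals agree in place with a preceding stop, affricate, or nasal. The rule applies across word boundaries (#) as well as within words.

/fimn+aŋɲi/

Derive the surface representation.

/n/ after /m/ (labial) → [m]
/ɲ/ after /ŋ/ (velar) → [ŋ]

[fimm+aŋŋi]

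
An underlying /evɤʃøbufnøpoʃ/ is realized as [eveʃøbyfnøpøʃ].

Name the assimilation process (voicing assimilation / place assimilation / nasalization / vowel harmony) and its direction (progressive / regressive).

/ɤ/→[e] /u/→[y] /o/→[ø].
Vowels agree with the first vowel, so the harmony is progressive.

vowel harmony, progressive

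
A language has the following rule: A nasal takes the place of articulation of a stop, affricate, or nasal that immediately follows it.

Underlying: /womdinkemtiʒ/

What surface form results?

/m/ before /d/ (alveolar) → [n]
/n/ before /k/ (velar) → [ŋ]
/m/ before /t/ (alveolar) → [n]

[wondiŋkentiʒ]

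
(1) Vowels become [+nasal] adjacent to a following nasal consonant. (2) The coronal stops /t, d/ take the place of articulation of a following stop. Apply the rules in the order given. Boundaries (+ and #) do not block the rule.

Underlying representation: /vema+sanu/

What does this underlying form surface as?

Rule 1: /e/ before nasal /m/ → [ẽ]
Rule 1: /a/ before nasal /n/ → [ã]
After rule 1: vẽma+sãnu
Rule 2: no segment meets the rule's conditions; no change.

[vẽma+sãnu]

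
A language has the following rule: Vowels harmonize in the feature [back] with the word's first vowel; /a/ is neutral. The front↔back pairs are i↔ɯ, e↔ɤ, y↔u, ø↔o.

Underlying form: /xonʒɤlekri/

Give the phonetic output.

[xonʒɤlɤkrɯ]

/e/ harmonizes with /o/ ([+back]) → [ɤ]
/i/ harmonizes with /o/ ([+back]) → [ɯ]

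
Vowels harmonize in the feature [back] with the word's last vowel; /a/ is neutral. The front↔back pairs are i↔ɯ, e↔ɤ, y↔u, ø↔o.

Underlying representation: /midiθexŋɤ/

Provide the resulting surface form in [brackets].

/i/ harmonizes with /ɤ/ ([+back]) → [ɯ]
/i/ harmonizes with /ɤ/ ([+back]) → [ɯ]
/e/ harmonizes with /ɤ/ ([+back]) → [ɤ]

[mɯdɯθɤxŋɤ]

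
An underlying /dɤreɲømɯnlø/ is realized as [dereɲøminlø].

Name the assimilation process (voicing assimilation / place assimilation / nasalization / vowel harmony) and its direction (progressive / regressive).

vowel harmony, regressive

/ɤ/→[e] /ɯ/→[i].
Vowels agree with the last vowel, so the harmony is regressive.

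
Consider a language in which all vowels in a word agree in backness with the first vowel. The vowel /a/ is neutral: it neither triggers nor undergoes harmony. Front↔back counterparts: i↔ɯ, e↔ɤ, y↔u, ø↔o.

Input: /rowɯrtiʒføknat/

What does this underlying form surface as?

[rowɯrtɯʒfoknat]

/i/ harmonizes with /o/ ([+back]) → [ɯ]
/ø/ harmonizes with /o/ ([+back]) → [o]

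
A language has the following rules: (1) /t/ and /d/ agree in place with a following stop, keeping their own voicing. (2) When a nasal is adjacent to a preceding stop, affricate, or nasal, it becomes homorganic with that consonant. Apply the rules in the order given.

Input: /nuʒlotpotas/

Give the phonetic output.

Rule 1: /t/ before /p/ (labial) → [p]
After rule 1: nuʒloppotas
Rule 2: no segment meets the rule's conditions; no change.

[nuʒloppotas]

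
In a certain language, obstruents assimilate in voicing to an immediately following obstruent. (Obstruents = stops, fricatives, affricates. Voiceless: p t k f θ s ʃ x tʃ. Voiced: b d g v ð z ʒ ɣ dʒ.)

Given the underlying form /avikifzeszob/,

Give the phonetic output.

/f/ before /z/ (voiced) → [v]
/s/ before /z/ (voiced) → [z]

[avikivzezzob]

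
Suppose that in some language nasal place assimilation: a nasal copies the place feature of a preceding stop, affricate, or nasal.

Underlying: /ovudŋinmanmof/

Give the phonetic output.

[ovudninnannof]

/ŋ/ after /d/ (alveolar) → [n]
/m/ after /n/ (alveolar) → [n]
/m/ after /n/ (alveolar) → [n]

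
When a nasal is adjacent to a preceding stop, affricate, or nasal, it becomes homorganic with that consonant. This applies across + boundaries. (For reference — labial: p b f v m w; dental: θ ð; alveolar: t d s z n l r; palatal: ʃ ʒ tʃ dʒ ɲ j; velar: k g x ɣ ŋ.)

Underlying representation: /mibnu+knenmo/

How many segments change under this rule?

/n/ after /b/ (labial) → [m]
/n/ after /k/ (velar) → [ŋ]
/m/ after /n/ (alveolar) → [n]
3 segments change.

3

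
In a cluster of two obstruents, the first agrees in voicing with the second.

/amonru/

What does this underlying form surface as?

no segment meets the rule's conditions; no change.

[amonru]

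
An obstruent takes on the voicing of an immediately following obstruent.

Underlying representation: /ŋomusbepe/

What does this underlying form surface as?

/s/ before /b/ (voiced) → [z]

[ŋomuzbepe]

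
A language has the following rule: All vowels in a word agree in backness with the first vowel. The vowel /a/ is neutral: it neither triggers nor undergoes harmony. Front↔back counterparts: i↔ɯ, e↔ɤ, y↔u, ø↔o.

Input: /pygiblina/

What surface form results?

[pygiblina]

no segment meets the rule's conditions; no change.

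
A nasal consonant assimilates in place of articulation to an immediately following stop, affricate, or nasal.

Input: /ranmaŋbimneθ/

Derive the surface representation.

/n/ before /m/ (labial) → [m]
/ŋ/ before /b/ (labial) → [m]
/m/ before /n/ (alveolar) → [n]

[rammambinneθ]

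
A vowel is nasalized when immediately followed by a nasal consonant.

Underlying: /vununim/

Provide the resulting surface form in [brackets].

/u/ before nasal /n/ → [ũ]
/u/ before nasal /n/ → [ũ]
/i/ before nasal /m/ → [ĩ]

[vũnũnĩm]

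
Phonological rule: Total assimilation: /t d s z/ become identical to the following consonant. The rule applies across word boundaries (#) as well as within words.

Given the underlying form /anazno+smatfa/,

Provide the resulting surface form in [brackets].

/z/ before /n/ → [n] (total assimilation)
/s/ before /m/ → [m] (total assimilation)
/t/ before /f/ → [f] (total assimilation)

[ananno+mmaffa]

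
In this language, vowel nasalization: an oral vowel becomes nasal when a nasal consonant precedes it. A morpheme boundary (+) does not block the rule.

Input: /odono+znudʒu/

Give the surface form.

[odonõ+znũdʒu]

/o/ after nasal /n/ → [õ]
/u/ after nasal /n/ → [ũ]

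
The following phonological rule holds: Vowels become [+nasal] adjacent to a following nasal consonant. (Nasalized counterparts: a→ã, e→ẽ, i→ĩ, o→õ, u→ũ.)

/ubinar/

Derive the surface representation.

/i/ before nasal /n/ → [ĩ]

[ubĩnar]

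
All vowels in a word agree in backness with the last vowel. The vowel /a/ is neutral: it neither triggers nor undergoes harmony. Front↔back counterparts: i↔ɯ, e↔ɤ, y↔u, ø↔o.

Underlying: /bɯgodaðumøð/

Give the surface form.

/ɯ/ harmonizes with /ø/ ([-back]) → [i]
/o/ harmonizes with /ø/ ([-back]) → [ø]
/u/ harmonizes with /ø/ ([-back]) → [y]

[bigødaðymøð]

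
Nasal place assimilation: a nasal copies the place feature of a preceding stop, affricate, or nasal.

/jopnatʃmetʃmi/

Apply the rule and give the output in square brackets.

/n/ after /p/ (labial) → [m]
/m/ after /tʃ/ (palatal) → [ɲ]
/m/ after /tʃ/ (palatal) → [ɲ]

[jopmatʃɲetʃɲi]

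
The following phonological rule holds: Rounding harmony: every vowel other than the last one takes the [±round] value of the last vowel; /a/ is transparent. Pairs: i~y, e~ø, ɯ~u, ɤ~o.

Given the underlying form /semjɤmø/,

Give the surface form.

[sømjomø]

/e/ harmonizes with /ø/ ([+round]) → [ø]
/ɤ/ harmonizes with /ø/ ([+round]) → [o]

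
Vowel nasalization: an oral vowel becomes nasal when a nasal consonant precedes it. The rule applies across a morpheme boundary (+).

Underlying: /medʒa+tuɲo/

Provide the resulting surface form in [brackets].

[mẽdʒa+tuɲõ]

/e/ after nasal /m/ → [ẽ]
/o/ after nasal /ɲ/ → [õ]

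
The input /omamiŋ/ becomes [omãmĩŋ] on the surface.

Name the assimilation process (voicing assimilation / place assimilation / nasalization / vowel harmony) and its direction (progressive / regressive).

/a/→[ã] /i/→[ĩ].
Each target copies a feature from the preceding segment, so the direction is progressive.

nasalization, progressive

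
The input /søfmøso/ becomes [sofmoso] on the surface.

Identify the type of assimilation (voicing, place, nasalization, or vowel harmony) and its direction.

vowel harmony, regressive

/ø/→[o] /ø/→[o].
Vowels agree with the last vowel, so the harmony is regressive.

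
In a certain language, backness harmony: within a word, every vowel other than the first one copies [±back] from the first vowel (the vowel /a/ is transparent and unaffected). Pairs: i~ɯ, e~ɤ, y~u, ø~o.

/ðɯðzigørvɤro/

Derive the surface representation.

/i/ harmonizes with /ɯ/ ([+back]) → [ɯ]
/ø/ harmonizes with /ɯ/ ([+back]) → [o]

[ðɯðzɯgorvɤro]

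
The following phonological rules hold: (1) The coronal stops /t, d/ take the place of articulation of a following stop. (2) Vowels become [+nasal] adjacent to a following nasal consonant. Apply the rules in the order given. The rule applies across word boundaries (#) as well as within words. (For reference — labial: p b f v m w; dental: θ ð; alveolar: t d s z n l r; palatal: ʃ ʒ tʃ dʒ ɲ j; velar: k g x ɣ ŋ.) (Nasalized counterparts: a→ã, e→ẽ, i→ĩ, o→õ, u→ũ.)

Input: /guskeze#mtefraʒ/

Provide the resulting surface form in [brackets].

Rule 1: no segment meets the rule's conditions; no change.
After rule 1: guskeze#mtefraʒ
Rule 2: /e/ before nasal /m/ → [ẽ]

[guskezẽ#mtefraʒ]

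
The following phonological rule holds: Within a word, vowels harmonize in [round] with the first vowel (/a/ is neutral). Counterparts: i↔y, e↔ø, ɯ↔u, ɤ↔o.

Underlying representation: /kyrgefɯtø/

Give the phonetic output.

[kyrgøfutø]

/e/ harmonizes with /y/ ([+round]) → [ø]
/ɯ/ harmonizes with /y/ ([+round]) → [u]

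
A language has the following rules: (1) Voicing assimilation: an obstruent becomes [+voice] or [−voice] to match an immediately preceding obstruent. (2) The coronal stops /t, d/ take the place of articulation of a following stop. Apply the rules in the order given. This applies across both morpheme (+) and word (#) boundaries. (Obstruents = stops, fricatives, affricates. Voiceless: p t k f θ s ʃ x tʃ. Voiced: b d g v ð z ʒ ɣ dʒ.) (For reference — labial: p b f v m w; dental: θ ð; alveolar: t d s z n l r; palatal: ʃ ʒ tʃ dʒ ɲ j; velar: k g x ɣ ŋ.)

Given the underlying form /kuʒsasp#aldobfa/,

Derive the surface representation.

[kuʒzasp#aldobva]

Rule 1: /s/ after /ʒ/ (voiced) → [z]
Rule 1: /f/ after /b/ (voiced) → [v]
After rule 1: kuʒzasp#aldobva
Rule 2: no segment meets the rule's conditions; no change.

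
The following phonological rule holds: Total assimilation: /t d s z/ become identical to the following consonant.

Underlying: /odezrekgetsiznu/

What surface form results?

[oderrekgessinnu]

/z/ before /r/ → [r] (total assimilation)
/t/ before /s/ → [s] (total assimilation)
/z/ before /n/ → [n] (total assimilation)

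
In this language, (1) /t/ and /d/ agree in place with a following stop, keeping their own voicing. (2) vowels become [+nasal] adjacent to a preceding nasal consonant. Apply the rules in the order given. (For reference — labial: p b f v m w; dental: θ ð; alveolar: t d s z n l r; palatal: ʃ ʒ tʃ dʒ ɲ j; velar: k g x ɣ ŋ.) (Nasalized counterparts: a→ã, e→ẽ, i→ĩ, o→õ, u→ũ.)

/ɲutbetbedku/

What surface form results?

[ɲũpbepbegku]

Rule 1: /t/ before /b/ (labial) → [p]
Rule 1: /t/ before /b/ (labial) → [p]
Rule 1: /d/ before /k/ (velar) → [g]
After rule 1: ɲupbepbegku
Rule 2: /u/ after nasal /ɲ/ → [ũ]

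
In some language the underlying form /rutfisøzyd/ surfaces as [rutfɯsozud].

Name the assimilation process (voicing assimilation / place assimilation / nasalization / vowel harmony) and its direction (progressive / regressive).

vowel harmony, progressive

/i/→[ɯ] /ø/→[o] /y/→[u].
Vowels agree with the first vowel, so the harmony is progressive.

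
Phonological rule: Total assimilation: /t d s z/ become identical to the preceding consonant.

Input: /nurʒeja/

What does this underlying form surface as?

no segment meets the rule's conditions; no change.

[nurʒeja]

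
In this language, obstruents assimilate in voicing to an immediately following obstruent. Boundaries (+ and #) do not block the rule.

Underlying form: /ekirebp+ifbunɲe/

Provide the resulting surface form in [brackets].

/b/ before /p/ (voiceless) → [p]
/f/ before /b/ (voiced) → [v]

[ekirepp+ivbunɲe]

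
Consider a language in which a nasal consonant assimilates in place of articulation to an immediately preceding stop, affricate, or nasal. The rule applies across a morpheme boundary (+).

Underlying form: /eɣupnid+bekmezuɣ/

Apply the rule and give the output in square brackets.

/n/ after /p/ (labial) → [m]
/m/ after /k/ (velar) → [ŋ]

[eɣupmid+bekŋezuɣ]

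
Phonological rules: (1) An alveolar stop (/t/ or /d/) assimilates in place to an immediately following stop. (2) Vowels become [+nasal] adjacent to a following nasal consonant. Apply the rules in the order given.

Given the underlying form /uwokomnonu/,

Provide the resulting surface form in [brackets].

[uwokõmnõnu]

Rule 1: no segment meets the rule's conditions; no change.
After rule 1: uwokomnonu
Rule 2: /o/ before nasal /m/ → [õ]
Rule 2: /o/ before nasal /n/ → [õ]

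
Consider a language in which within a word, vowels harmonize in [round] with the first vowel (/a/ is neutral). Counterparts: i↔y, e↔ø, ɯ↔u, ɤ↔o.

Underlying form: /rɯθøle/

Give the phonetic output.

/ø/ harmonizes with /ɯ/ ([-round]) → [e]

[rɯθele]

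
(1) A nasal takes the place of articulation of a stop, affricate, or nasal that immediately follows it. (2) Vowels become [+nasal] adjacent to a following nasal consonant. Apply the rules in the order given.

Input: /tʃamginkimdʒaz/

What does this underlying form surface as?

Rule 1: /m/ before /g/ (velar) → [ŋ]
Rule 1: /n/ before /k/ (velar) → [ŋ]
Rule 1: /m/ before /dʒ/ (palatal) → [ɲ]
After rule 1: tʃaŋgiŋkiɲdʒaz
Rule 2: /a/ before nasal /ŋ/ → [ã]
Rule 2: /i/ before nasal /ŋ/ → [ĩ]
Rule 2: /i/ before nasal /ɲ/ → [ĩ]

[tʃãŋgĩŋkĩɲdʒaz]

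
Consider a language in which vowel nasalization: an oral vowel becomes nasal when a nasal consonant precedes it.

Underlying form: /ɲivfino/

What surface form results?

/i/ after nasal /ɲ/ → [ĩ]
/o/ after nasal /n/ → [õ]

[ɲĩvfinõ]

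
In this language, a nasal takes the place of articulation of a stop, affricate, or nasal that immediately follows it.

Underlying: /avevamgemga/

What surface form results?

/m/ before /g/ (velar) → [ŋ]
/m/ before /g/ (velar) → [ŋ]

[avevaŋgeŋga]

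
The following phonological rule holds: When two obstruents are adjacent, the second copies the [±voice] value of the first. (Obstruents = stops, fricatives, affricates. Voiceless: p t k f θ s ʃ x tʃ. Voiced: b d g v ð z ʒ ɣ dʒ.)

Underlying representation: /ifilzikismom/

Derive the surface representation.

[ifilzikismom]

no segment meets the rule's conditions; no change.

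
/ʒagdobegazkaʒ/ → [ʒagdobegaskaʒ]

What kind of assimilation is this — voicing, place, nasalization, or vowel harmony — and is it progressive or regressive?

/z/→[s].
Each target copies a feature from the following segment, so the direction is regressive.

voicing assimilation, regressive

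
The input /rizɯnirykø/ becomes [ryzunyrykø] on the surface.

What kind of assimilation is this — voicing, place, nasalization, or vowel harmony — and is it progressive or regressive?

vowel harmony, regressive

/i/→[y] /ɯ/→[u] /i/→[y].
Vowels agree with the last vowel, so the harmony is regressive.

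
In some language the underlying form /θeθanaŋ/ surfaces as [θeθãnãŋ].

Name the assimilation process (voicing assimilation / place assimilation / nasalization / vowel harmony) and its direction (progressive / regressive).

/a/→[ã] /a/→[ã].
Each target copies a feature from the following segment, so the direction is regressive.

nasalization, regressive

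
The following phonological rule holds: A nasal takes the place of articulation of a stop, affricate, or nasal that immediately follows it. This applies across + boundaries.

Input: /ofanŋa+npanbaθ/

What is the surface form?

/n/ before /ŋ/ (velar) → [ŋ]
/n/ before /p/ (labial) → [m]
/n/ before /b/ (labial) → [m]

[ofaŋŋa+mpambaθ]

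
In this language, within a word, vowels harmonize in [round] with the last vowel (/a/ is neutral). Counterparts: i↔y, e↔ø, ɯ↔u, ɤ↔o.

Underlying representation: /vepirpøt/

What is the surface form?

/e/ harmonizes with /ø/ ([+round]) → [ø]
/i/ harmonizes with /ø/ ([+round]) → [y]

[vøpyrpøt]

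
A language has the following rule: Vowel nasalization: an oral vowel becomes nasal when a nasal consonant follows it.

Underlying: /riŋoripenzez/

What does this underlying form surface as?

/i/ before nasal /ŋ/ → [ĩ]
/e/ before nasal /n/ → [ẽ]

[rĩŋoripẽnzez]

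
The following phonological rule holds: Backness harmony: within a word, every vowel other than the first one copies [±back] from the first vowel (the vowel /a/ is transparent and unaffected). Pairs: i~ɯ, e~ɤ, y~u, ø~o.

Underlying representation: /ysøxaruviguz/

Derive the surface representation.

[ysøxaryvigyz]

/u/ harmonizes with /y/ ([-back]) → [y]
/u/ harmonizes with /y/ ([-back]) → [y]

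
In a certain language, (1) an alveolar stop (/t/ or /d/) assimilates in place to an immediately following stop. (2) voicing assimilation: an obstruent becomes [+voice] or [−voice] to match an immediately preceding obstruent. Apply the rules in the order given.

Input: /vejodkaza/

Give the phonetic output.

[vejoggaza]

Rule 1: /d/ before /k/ (velar) → [g]
After rule 1: vejogkaza
Rule 2: /k/ after /g/ (voiced) → [g]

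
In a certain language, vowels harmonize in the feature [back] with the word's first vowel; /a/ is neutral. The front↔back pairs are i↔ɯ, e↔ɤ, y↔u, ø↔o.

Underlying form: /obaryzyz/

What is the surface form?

[obaruzuz]

/y/ harmonizes with /o/ ([+back]) → [u]
/y/ harmonizes with /o/ ([+back]) → [u]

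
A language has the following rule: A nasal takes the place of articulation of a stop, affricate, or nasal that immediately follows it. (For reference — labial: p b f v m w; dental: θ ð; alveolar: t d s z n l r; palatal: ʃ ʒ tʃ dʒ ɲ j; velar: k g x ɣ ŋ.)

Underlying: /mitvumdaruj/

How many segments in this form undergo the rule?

1

/m/ before /d/ (alveolar) → [n]
1 segment changes.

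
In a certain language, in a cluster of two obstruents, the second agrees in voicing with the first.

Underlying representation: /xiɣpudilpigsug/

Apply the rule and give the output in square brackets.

/p/ after /ɣ/ (voiced) → [b]
/s/ after /g/ (voiced) → [z]

[xiɣbudilpigzug]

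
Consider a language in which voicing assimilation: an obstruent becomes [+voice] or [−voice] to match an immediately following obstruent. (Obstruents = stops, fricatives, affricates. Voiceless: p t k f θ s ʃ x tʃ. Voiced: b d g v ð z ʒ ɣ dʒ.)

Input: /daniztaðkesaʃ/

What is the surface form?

[danistaθkesaʃ]

/z/ before /t/ (voiceless) → [s]
/ð/ before /k/ (voiceless) → [θ]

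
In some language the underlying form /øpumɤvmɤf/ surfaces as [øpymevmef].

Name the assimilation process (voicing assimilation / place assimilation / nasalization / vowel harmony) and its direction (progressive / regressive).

/u/→[y] /ɤ/→[e] /ɤ/→[e].
Vowels agree with the first vowel, so the harmony is progressive.

vowel harmony, progressive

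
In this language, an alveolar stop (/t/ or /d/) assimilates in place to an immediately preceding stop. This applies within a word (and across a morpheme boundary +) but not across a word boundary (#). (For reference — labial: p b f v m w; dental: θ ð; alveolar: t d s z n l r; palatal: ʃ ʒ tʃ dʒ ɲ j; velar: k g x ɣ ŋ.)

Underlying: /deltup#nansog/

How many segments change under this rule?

0

No segment meets the rule's conditions.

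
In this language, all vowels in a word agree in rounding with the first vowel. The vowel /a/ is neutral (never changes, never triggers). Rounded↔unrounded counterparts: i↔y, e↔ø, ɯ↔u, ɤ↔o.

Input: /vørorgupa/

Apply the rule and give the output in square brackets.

no segment meets the rule's conditions; no change.

[vørorgupa]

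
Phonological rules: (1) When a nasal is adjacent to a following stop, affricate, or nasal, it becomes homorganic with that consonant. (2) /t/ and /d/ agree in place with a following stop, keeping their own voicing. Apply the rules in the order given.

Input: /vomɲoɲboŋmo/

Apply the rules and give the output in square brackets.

[voɲɲombommo]

Rule 1: /m/ before /ɲ/ (palatal) → [ɲ]
Rule 1: /ɲ/ before /b/ (labial) → [m]
Rule 1: /ŋ/ before /m/ (labial) → [m]
After rule 1: voɲɲombommo
Rule 2: no segment meets the rule's conditions; no change.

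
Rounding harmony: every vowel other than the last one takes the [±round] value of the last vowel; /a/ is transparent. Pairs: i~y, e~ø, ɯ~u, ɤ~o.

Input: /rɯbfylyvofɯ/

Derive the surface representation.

[rɯbfilivɤfɯ]

/y/ harmonizes with /ɯ/ ([-round]) → [i]
/y/ harmonizes with /ɯ/ ([-round]) → [i]
/o/ harmonizes with /ɯ/ ([-round]) → [ɤ]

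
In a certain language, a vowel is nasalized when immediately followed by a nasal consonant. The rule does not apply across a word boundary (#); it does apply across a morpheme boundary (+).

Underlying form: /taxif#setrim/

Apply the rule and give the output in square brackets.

[taxif#setrĩm]

/i/ before nasal /m/ → [ĩ]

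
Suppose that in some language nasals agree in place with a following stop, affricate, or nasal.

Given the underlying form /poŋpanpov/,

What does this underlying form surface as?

/ŋ/ before /p/ (labial) → [m]
/n/ before /p/ (labial) → [m]

[pompampov]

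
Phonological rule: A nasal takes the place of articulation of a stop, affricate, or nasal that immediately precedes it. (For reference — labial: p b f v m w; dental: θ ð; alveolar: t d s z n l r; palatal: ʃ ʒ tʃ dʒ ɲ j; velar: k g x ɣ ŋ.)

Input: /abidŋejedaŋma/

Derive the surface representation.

/ŋ/ after /d/ (alveolar) → [n]
/m/ after /ŋ/ (velar) → [ŋ]

[abidnejedaŋŋa]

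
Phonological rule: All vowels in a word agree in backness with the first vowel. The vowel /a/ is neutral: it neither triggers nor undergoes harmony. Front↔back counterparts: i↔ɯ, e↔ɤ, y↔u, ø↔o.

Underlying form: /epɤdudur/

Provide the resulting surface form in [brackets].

/ɤ/ harmonizes with /e/ ([-back]) → [e]
/u/ harmonizes with /e/ ([-back]) → [y]
/u/ harmonizes with /e/ ([-back]) → [y]

[epedydyr]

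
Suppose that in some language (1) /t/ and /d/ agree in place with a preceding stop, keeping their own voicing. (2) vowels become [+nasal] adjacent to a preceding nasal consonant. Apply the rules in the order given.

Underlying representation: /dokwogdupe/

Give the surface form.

Rule 1: /d/ after /g/ (velar) → [g]
After rule 1: dokwoggupe
Rule 2: no segment meets the rule's conditions; no change.

[dokwoggupe]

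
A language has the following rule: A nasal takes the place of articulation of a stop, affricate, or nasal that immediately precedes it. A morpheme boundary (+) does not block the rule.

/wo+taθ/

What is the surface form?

[wo+taθ]

no segment meets the rule's conditions; no change.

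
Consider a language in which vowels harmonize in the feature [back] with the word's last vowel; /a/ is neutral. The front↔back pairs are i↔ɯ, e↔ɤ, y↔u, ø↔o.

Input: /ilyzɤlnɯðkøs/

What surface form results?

/ɤ/ harmonizes with /ø/ ([-back]) → [e]
/ɯ/ harmonizes with /ø/ ([-back]) → [i]

[ilyzelniðkøs]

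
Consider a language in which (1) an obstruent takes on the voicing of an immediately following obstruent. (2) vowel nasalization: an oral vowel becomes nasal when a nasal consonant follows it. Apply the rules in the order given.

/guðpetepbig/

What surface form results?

[guθpetebbig]

Rule 1: /ð/ before /p/ (voiceless) → [θ]
Rule 1: /p/ before /b/ (voiced) → [b]
After rule 1: guθpetebbig
Rule 2: no segment meets the rule's conditions; no change.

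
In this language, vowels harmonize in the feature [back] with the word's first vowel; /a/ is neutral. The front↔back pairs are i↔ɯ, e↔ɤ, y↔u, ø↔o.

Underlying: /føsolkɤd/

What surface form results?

/o/ harmonizes with /ø/ ([-back]) → [ø]
/ɤ/ harmonizes with /ø/ ([-back]) → [e]

[føsølked]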